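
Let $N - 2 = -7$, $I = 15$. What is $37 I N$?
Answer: $-2775$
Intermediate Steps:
$N = -5$ ($N = 2 - 7 = -5$)
$37 I N = 37 \cdot 15 \left(-5\right) = 555 \left(-5\right) = -2775$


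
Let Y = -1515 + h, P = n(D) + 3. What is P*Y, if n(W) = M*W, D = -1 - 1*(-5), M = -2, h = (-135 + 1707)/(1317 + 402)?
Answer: 4337855/573 ≈ 7570.4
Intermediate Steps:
h = 524/573 (h = 1572/1719 = 1572*(1/1719) = 524/573 ≈ 0.91448)
D = 4 (D = -1 + 5 = 4)
n(W) = -2*W
P = -5 (P = -2*4 + 3 = -8 + 3 = -5)
Y = -867571/573 (Y = -1515 + 524/573 = -867571/573 ≈ -1514.1)
P*Y = -5*(-867571/573) = 4337855/573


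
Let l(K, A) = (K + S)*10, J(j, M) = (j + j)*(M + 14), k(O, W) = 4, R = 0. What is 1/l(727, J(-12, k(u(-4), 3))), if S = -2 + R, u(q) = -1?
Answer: 1/7250 ≈ 0.00013793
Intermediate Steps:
S = -2 (S = -2 + 0 = -2)
J(j, M) = 2*j*(14 + M) (J(j, M) = (2*j)*(14 + M) = 2*j*(14 + M))
l(K, A) = -20 + 10*K (l(K, A) = (K - 2)*10 = (-2 + K)*10 = -20 + 10*K)
1/l(727, J(-12, k(u(-4), 3))) = 1/(-20 + 10*727) = 1/(-20 + 7270) = 1/7250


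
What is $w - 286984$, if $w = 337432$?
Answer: $50448$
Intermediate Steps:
$w - 286984 = 337432 - 286984 = 50448$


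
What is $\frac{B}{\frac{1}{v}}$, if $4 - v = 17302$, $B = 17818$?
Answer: $-308215764$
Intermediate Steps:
$v = -17298$ ($v = 4 - 17302 = -17298$)
$\frac{B}{\frac{1}{v}} = \frac{17818}{\frac{1}{-17298}} = \frac{17818}{- \frac{1}{17298}} = 17818 \left(-17298\right) = -308215764$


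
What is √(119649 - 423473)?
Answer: 4*I*√18989 ≈ 551.2*I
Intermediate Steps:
√(119649 - 423473) = √(-303824) = 4*I*√18989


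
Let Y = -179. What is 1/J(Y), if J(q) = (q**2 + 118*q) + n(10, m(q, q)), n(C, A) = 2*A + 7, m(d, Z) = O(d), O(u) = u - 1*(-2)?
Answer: 1/10572 ≈ 9.4589e-5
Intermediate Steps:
O(u) = 2 + u (O(u) = u + 2 = 2 + u)
m(d, Z) = 2 + d
n(C, A) = 7 + 2*A
J(q) = 11 + q**2 + 120*q (J(q) = (q**2 + 118*q) + (7 + 2*(2 + q)) = (q**2 + 118*q) + (7 + (4 + 2*q)) = (q**2 + 118*q) + (11 + 2*q) = 11 + q**2 + 120*q)
1/J(Y) = 1/(11 + (-179)**2 + 120*(-179)) = 1/(11 + 32041 - 21480) = 1/10572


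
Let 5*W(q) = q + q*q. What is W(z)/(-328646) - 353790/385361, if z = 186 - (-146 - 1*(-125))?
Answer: -298975222458/316618378015 ≈ -0.94428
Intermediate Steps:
z = 207 (z = 186 - (-146 + 125) = 186 - 1*(-21) = 186 + 21 = 207)
W(q) = q/5 + q²/5 (W(q) = (q + q*q)/5 = (q + q²)/5 = q/5 + q²/5)
W(z)/(-328646) - 353790/385361 = ((⅕)*207*(1 + 207))/(-328646) - 353790/385361 = ((⅕)*207*208)*(-1/328646) - 353790*1/385361 = (43056/5)*(-1/328646) - 353790/385361 = -21528/821615 - 353790/385361 = -298975222458/316618378015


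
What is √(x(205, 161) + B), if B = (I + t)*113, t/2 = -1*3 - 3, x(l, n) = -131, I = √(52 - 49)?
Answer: √(-1487 + 113*√3) ≈ 35.934*I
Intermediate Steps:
I = √3 ≈ 1.7320
t = -12 (t = 2*(-1*3 - 3) = 2*(-3 - 3) = 2*(-6) = -12)
B = -1356 + 113*√3 (B = (√3 - 12)*113 = (-12 + √3)*113 = -1356 + 113*√3 ≈ -1160.3)
√(x(205, 161) + B) = √(-131 + (-1356 + 113*√3)) = √(-1487 + 113*√3)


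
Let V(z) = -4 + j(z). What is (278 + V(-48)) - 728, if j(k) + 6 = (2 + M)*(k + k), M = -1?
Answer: -556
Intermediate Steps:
j(k) = -6 + 2*k (j(k) = -6 + (2 - 1)*(k + k) = -6 + 1*(2*k) = -6 + 2*k)
V(z) = -10 + 2*z (V(z) = -4 + (-6 + 2*z) = -10 + 2*z)
(278 + V(-48)) - 728 = (278 + (-10 + 2*(-48))) - 728 = (278 + (-10 - 96)) - 728 = (278 - 106) - 728 = 172 - 728 = -556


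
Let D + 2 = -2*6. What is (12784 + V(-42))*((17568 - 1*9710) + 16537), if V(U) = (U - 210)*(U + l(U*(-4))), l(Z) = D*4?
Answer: 914324600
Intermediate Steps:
D = -14 (D = -2 - 2*6 = -2 - 12 = -14)
l(Z) = -56 (l(Z) = -14*4 = -56)
V(U) = (-210 + U)*(-56 + U) (V(U) = (U - 210)*(U - 56) = (-210 + U)*(-56 + U))
(12784 + V(-42))*((17568 - 1*9710) + 16537) = (12784 + (11760 + (-42)² - 266*(-42)))*((17568 - 1*9710) + 16537) = (12784 + (11760 + 1764 + 11172))*((17568 - 9710) + 16537) = (12784 + 24696)*(7858 + 16537) = 37480*24395 = 914324600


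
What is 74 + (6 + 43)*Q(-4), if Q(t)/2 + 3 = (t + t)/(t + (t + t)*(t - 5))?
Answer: -3936/17 ≈ -231.53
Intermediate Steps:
Q(t) = -6 + 4*t/(t + 2*t*(-5 + t)) (Q(t) = -6 + 2*((t + t)/(t + (t + t)*(t - 5))) = -6 + 2*((2*t)/(t + (2*t)*(-5 + t))) = -6 + 2*((2*t)/(t + 2*t*(-5 + t))) = -6 + 2*(2*t/(t + 2*t*(-5 + t))) = -6 + 4*t/(t + 2*t*(-5 + t)))
74 + (6 + 43)*Q(-4) = 74 + (6 + 43)*(2*(29 - 6*(-4))/(-9 + 2*(-4))) = 74 + 49*(2*(29 + 24)/(-9 - 8)) = 74 + 49*(2*53/(-17)) = 74 + 49*(2*(-1/17)*53) = 74 + 49*(-106/17) = 74 - 5194/17 = -3936/17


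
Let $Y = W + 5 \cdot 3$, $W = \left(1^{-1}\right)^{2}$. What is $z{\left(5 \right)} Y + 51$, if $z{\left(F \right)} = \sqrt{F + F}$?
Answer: $51 + 16 \sqrt{10} \approx 101.6$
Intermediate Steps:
$W = 1$ ($W = 1^{2} = 1$)
$z{\left(F \right)} = \sqrt{2} \sqrt{F}$ ($z{\left(F \right)} = \sqrt{2 F} = \sqrt{2} \sqrt{F}$)
$Y = 16$ ($Y = 1 + 5 \cdot 3 = 1 + 15 = 16$)
$z{\left(5 \right)} Y + 51 = \sqrt{2} \sqrt{5} \cdot 16 + 51 = \sqrt{10} \cdot 16 + 51 = 16 \sqrt{10} + 51 = 51 + 16 \sqrt{10}$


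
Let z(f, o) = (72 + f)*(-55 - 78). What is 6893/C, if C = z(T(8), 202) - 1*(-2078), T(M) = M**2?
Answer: -6893/16010 ≈ -0.43054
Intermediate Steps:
z(f, o) = -9576 - 133*f (z(f, o) = (72 + f)*(-133) = -9576 - 133*f)
C = -16010 (C = (-9576 - 133*8**2) - 1*(-2078) = (-9576 - 133*64) + 2078 = (-9576 - 8512) + 2078 = -18088 + 2078 = -16010)
6893/C = 6893/(-16010) = 6893*(-1/16010) = -6893/16010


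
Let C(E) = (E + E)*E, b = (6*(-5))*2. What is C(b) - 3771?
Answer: 3429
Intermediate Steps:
b = -60 (b = -30*2 = -60)
C(E) = 2*E² (C(E) = (2*E)*E = 2*E²)
C(b) - 3771 = 2*(-60)² - 3771 = 2*3600 - 3771 = 7200 - 3771 = 3429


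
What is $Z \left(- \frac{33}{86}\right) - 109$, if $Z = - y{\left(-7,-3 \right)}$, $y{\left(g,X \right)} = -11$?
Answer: $- \frac{9737}{86} \approx -113.22$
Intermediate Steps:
$Z = 11$ ($Z = \left(-1\right) \left(-11\right) = 11$)
$Z \left(- \frac{33}{86}\right) - 109 = 11 \left(- \frac{33}{86}\right) - 109 = - \frac{363}{86} - 109 = - \frac{9737}{86}$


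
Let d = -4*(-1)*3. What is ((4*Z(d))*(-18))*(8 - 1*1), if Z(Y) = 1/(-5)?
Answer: 504/5 ≈ 100.80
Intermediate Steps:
d = 12 (d = 4*3 = 12)
Z(Y) = -⅕
((4*Z(d))*(-18))*(8 - 1*1) = ((4*(-⅕))*(-18))*(8 - 1*1) = (-⅘*(-18))*(8 - 1) = (72/5)*7 = 504/5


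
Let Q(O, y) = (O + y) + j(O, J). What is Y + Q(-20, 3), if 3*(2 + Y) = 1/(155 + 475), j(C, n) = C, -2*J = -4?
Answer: -73709/1890 ≈ -38.999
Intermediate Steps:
J = 2 (J = -1/2*(-4) = 2)
Q(O, y) = y + 2*O (Q(O, y) = (O + y) + O = y + 2*O)
Y = -3779/1890 (Y = -2 + 1/(3*(155 + 475)) = -2 + (1/3)/630 = -2 + (1/3)*(1/630) = -2 + 1/1890 = -3779/1890 ≈ -1.9995)
Y + Q(-20, 3) = -3779/1890 + (3 + 2*(-20)) = -3779/1890 + (3 - 40) = -3779/1890 - 37 = -73709/1890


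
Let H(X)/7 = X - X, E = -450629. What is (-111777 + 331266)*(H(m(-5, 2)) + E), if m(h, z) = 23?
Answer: -98908108581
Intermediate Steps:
H(X) = 0 (H(X) = 7*(X - X) = 7*0 = 0)
(-111777 + 331266)*(H(m(-5, 2)) + E) = (-111777 + 331266)*(0 - 450629) = 219489*(-450629) = -98908108581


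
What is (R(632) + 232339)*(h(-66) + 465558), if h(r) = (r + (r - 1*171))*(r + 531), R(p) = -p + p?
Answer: 75431876757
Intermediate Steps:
R(p) = 0
h(r) = (-171 + 2*r)*(531 + r) (h(r) = (r + (r - 171))*(531 + r) = (r + (-171 + r))*(531 + r) = (-171 + 2*r)*(531 + r))
(R(632) + 232339)*(h(-66) + 465558) = (0 + 232339)*((-90801 + 2*(-66)**2 + 891*(-66)) + 465558) = 232339*((-90801 + 2*4356 - 58806) + 465558) = 232339*((-90801 + 8712 - 58806) + 465558) = 232339*(-140895 + 465558) = 232339*324663 = 75431876757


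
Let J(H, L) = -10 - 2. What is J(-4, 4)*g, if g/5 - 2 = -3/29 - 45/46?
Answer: -36750/667 ≈ -55.097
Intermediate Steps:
J(H, L) = -12
g = 6125/1334 (g = 10 + 5*(-3/29 - 45/46) = 10 + 5*(-1443/1334) = 10 - 7215/1334 = 6125/1334 ≈ 4.5915)
J(-4, 4)*g = -12*6125/1334 = -36750/667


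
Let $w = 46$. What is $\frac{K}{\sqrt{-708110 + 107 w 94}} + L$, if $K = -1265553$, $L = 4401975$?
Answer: $4401975 + \frac{421851 i \sqrt{245442}}{81814} \approx 4.402 \cdot 10^{6} + 2554.5 i$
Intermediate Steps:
$\frac{K}{\sqrt{-708110 + 107 w 94}} + L = - \frac{1265553}{\sqrt{-708110 + 107 \cdot 46 \cdot 94}} + 4401975 = - \frac{1265553}{\sqrt{-708110 + 4922 \cdot 94}} + 4401975 = - \frac{1265553}{\sqrt{-708110 + 462668}} + 4401975 = - \frac{1265553}{\sqrt{-245442}} + 4401975 = - \frac{1265553}{i \sqrt{245442}} + 4401975 = - 1265553 \left(- \frac{i \sqrt{245442}}{245442}\right) + 4401975 = \frac{421851 i \sqrt{245442}}{81814} + 4401975 = 4401975 + \frac{421851 i \sqrt{245442}}{81814}$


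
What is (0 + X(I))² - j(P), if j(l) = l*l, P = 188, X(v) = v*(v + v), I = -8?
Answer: -18960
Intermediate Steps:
X(v) = 2*v² (X(v) = v*(2*v) = 2*v²)
j(l) = l²
(0 + X(I))² - j(P) = (0 + 2*(-8)²)² - 1*188² = (0 + 2*64)² - 1*35344 = (0 + 128)² - 35344 = 128² - 35344 = 16384 - 35344 = -18960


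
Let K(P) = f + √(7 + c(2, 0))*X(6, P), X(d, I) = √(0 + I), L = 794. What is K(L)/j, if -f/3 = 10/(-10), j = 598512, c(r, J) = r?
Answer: 1/199504 + √794/199504 ≈ 0.00014625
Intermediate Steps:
X(d, I) = √I
f = 3 (f = -30/(-10) = -30*(-1)/10 = -3*(-1) = 3)
K(P) = 3 + 3*√P (K(P) = 3 + √(7 + 2)*√P = 3 + √9*√P = 3 + 3*√P)
K(L)/j = (3 + 3*√794)/598512 = (3 + 3*√794)*(1/598512) = 1/199504 + √794/199504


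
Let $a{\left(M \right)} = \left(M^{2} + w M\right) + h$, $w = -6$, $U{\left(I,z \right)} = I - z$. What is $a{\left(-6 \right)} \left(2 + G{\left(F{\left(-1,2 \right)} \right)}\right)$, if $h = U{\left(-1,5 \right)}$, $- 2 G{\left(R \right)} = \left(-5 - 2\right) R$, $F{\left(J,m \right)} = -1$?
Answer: $-99$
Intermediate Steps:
$G{\left(R \right)} = \frac{7 R}{2}$ ($G{\left(R \right)} = - \frac{\left(-5 - 2\right) R}{2} = - \frac{\left(-7\right) R}{2} = \frac{7 R}{2}$)
$h = -6$ ($h = -1 - 5 = -6$)
$a{\left(M \right)} = -6 + M^{2} - 6 M$ ($a{\left(M \right)} = \left(M^{2} - 6 M\right) - 6 = -6 + M^{2} - 6 M$)
$a{\left(-6 \right)} \left(2 + G{\left(F{\left(-1,2 \right)} \right)}\right) = \left(-6 + \left(-6\right)^{2} - -36\right) \left(2 + \frac{7}{2} \left(-1\right)\right) = \left(-6 + 36 + 36\right) \left(2 - \frac{7}{2}\right) = 66 \left(- \frac{3}{2}\right) = -99$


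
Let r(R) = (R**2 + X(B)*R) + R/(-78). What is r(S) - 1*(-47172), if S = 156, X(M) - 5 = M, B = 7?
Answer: 73378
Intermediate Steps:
X(M) = 5 + M
r(R) = R**2 + 935*R/78 (r(R) = (R**2 + (5 + 7)*R) + R/(-78) = (R**2 + 12*R) + R*(-1/78) = (R**2 + 12*R) - R/78 = R**2 + 935*R/78)
r(S) - 1*(-47172) = (1/78)*156*(935 + 78*156) - 1*(-47172) = (1/78)*156*(935 + 12168) + 47172 = (1/78)*156*13103 + 47172 = 26206 + 47172 = 73378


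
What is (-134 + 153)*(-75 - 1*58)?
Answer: -2527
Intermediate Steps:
(-134 + 153)*(-75 - 1*58) = 19*(-75 - 58) = 19*(-133) = -2527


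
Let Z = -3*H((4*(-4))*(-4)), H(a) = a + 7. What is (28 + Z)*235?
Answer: -43475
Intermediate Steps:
H(a) = 7 + a
Z = -213 (Z = -3*(7 + (4*(-4))*(-4)) = -3*(7 - 16*(-4)) = -3*(7 + 64) = -3*71 = -213)
(28 + Z)*235 = (28 - 213)*235 = -185*235 = -43475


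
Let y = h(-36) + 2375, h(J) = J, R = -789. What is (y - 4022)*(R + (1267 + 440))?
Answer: -1544994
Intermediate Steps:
y = 2339 (y = -36 + 2375 = 2339)
(y - 4022)*(R + (1267 + 440)) = (2339 - 4022)*(-789 + (1267 + 440)) = -1683*(-789 + 1707) = -1683*918 = -1544994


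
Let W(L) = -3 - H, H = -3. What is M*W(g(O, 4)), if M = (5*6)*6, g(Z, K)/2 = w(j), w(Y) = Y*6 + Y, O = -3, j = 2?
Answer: 0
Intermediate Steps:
w(Y) = 7*Y (w(Y) = 6*Y + Y = 7*Y)
g(Z, K) = 28 (g(Z, K) = 2*(7*2) = 2*14 = 28)
W(L) = 0 (W(L) = -3 - 1*(-3) = -3 + 3 = 0)
M = 180 (M = 30*6 = 180)
M*W(g(O, 4)) = 180*0 = 0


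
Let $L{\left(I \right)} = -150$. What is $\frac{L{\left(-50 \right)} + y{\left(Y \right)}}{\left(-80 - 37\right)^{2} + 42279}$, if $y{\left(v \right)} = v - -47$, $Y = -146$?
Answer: $- \frac{83}{18656} \approx -0.004449$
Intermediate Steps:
$y{\left(v \right)} = 47 + v$ ($y{\left(v \right)} = v + 47 = 47 + v$)
$\frac{L{\left(-50 \right)} + y{\left(Y \right)}}{\left(-80 - 37\right)^{2} + 42279} = \frac{-150 + \left(47 - 146\right)}{\left(-80 - 37\right)^{2} + 42279} = \frac{-150 - 99}{\left(-117\right)^{2} + 42279} = - \frac{249}{13689 + 42279} = - \frac{249}{55968} = \left(-249\right) \frac{1}{55968} = - \frac{83}{18656}$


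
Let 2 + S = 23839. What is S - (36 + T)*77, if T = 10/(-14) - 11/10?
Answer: 212047/10 ≈ 21205.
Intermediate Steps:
T = -127/70 (T = 10*(-1/14) - 11*⅒ = -5/7 - 11/10 = -127/70 ≈ -1.8143)
S = 23837 (S = -2 + 23839 = 23837)
S - (36 + T)*77 = 23837 - (36 - 127/70)*77 = 23837 - 2393*77/70 = 23837 - 1*26323/10 = 23837 - 26323/10 = 212047/10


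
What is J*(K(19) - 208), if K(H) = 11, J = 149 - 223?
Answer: 14578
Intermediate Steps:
J = -74
J*(K(19) - 208) = -74*(11 - 208) = -74*(-197) = 14578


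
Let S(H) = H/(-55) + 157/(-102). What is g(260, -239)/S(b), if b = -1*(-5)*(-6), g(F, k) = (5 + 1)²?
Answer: -40392/1115 ≈ -36.226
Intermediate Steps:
g(F, k) = 36 (g(F, k) = 6² = 36)
b = -30 (b = 5*(-6) = -30)
S(H) = -157/102 - H/55 (S(H) = H*(-1/55) + 157*(-1/102) = -H/55 - 157/102 = -157/102 - H/55)
g(260, -239)/S(b) = 36/(-157/102 - 1/55*(-30)) = 36/(-157/102 + 6/11) = 36/(-1115/1122) = 36*(-1122/1115) = -40392/1115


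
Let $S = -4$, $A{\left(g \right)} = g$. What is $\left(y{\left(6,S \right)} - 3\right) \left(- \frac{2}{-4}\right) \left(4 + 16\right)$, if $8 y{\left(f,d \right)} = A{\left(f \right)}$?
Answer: $- \frac{45}{2} \approx -22.5$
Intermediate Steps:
$y{\left(f,d \right)} = \frac{f}{8}$
$\left(y{\left(6,S \right)} - 3\right) \left(- \frac{2}{-4}\right) \left(4 + 16\right) = \left(\frac{1}{8} \cdot 6 - 3\right) \left(- \frac{2}{-4}\right) \left(4 + 16\right) = \left(\frac{3}{4} - 3\right) \left(\left(-2\right) \left(- \frac{1}{4}\right)\right) 20 = \left(- \frac{9}{4}\right) \frac{1}{2} \cdot 20 = \left(- \frac{9}{8}\right) 20 = - \frac{45}{2}$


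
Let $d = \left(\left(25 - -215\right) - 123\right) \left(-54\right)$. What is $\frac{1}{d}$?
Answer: $- \frac{1}{6318} \approx -0.00015828$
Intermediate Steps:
$d = -6318$ ($d = \left(\left(25 + 215\right) - 123\right) \left(-54\right) = \left(240 - 123\right) \left(-54\right) = 117 \left(-54\right) = -6318$)
$\frac{1}{d} = \frac{1}{-6318} = - \frac{1}{6318}$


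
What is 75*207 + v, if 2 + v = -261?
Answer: 15262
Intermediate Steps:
v = -263 (v = -2 - 261 = -263)
75*207 + v = 75*207 - 263 = 15525 - 263 = 15262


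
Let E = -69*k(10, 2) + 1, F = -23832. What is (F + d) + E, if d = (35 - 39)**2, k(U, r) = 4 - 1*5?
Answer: -23746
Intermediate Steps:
k(U, r) = -1 (k(U, r) = 4 - 5 = -1)
d = 16 (d = (-4)**2 = 16)
E = 70 (E = -69*(-1) + 1 = 69 + 1 = 70)
(F + d) + E = (-23832 + 16) + 70 = -23816 + 70 = -23746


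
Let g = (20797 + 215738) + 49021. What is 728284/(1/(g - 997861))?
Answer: -518760334620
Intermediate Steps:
g = 285556 (g = 236535 + 49021 = 285556)
728284/(1/(g - 997861)) = 728284/(1/(285556 - 997861)) = 728284/(1/(-712305)) = 728284/(-1/712305) = 728284*(-712305) = -518760334620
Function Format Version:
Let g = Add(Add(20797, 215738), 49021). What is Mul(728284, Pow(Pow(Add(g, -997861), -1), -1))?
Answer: -518760334620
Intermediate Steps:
g = 285556 (g = Add(236535, 49021) = 285556)
Mul(728284, Pow(Pow(Add(g, -997861), -1), -1)) = Mul(728284, Pow(Pow(Add(285556, -997861), -1), -1)) = Mul(728284, Pow(Pow(-712305, -1), -1)) = Mul(728284, Pow(Rational(-1, 712305), -1)) = Mul(728284, -712305) = -518760334620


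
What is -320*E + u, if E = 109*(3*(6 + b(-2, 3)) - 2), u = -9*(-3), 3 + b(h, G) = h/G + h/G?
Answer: -104613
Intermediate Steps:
b(h, G) = -3 + 2*h/G (b(h, G) = -3 + (h/G + h/G) = -3 + 2*h/G)
u = 27
E = 327 (E = 109*(3*(6 + (-3 + 2*(-2)/3)) - 2) = 109*(3*(6 + (-3 + 2*(-2)*(1/3))) - 2) = 109*(3*(6 + (-3 - 4/3)) - 2) = 109*(3*(6 - 13/3) - 2) = 109*(3*(5/3) - 2) = 109*(5 - 2) = 109*3 = 327)
-320*E + u = -320*327 + 27 = -104640 + 27 = -104613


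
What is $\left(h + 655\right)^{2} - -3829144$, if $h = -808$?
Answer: $3852553$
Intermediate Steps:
$\left(h + 655\right)^{2} - -3829144 = \left(-808 + 655\right)^{2} - -3829144 = \left(-153\right)^{2} + 3829144 = 23409 + 3829144 = 3852553$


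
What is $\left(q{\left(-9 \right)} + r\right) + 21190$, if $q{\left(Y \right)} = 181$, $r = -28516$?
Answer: $-7145$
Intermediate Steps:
$\left(q{\left(-9 \right)} + r\right) + 21190 = \left(181 - 28516\right) + 21190 = -28335 + 21190 = -7145$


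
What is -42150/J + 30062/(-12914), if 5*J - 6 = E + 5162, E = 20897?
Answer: -350519153/33660341 ≈ -10.413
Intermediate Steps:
J = 5213 (J = 6/5 + (20897 + 5162)/5 = 6/5 + (⅕)*26059 = 6/5 + 26059/5 = 5213)
-42150/J + 30062/(-12914) = -42150/5213 + 30062/(-12914) = -42150*1/5213 + 30062*(-1/12914) = -42150/5213 - 15031/6457 = -350519153/33660341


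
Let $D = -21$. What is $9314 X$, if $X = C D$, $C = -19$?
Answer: $3716286$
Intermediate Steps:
$X = 399$ ($X = \left(-19\right) \left(-21\right) = 399$)
$9314 X = 9314 \cdot 399 = 3716286$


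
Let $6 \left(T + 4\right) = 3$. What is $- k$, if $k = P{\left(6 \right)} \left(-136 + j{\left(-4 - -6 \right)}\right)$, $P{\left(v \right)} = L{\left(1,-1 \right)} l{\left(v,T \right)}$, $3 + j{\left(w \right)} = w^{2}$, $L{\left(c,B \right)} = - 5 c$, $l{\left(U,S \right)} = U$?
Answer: $-4050$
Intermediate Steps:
$T = - \frac{7}{2}$ ($T = -4 + \frac{1}{6} \cdot 3 = -4 + \frac{1}{2} = - \frac{7}{2} \approx -3.5$)
$j{\left(w \right)} = -3 + w^{2}$
$P{\left(v \right)} = - 5 v$ ($P{\left(v \right)} = \left(-5\right) 1 v = - 5 v$)
$k = 4050$ ($k = \left(-5\right) 6 \left(-136 - \left(3 - \left(-4 - -6\right)^{2}\right)\right) = - 30 \left(-136 - \left(3 - \left(-4 + 6\right)^{2}\right)\right) = - 30 \left(-136 - \left(3 - 2^{2}\right)\right) = - 30 \left(-136 + \left(-3 + 4\right)\right) = - 30 \left(-136 + 1\right) = \left(-30\right) \left(-135\right) = 4050$)
$- k = \left(-1\right) 4050 = -4050$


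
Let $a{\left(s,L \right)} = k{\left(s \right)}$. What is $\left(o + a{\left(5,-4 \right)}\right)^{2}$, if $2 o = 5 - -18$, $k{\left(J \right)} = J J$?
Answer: $\frac{5329}{4} \approx 1332.3$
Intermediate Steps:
$k{\left(J \right)} = J^{2}$
$a{\left(s,L \right)} = s^{2}$
$o = \frac{23}{2}$ ($o = \frac{5 - -18}{2} = \frac{5 + 18}{2} = \frac{1}{2} \cdot 23 = \frac{23}{2} \approx 11.5$)
$\left(o + a{\left(5,-4 \right)}\right)^{2} = \left(\frac{23}{2} + 5^{2}\right)^{2} = \left(\frac{23}{2} + 25\right)^{2} = \left(\frac{73}{2}\right)^{2} = \frac{5329}{4}$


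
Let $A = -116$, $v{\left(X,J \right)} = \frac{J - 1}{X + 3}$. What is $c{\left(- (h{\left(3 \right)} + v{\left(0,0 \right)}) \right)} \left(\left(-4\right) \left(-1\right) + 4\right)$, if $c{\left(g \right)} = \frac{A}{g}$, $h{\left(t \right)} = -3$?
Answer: $- \frac{1392}{5} \approx -278.4$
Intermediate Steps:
$v{\left(X,J \right)} = \frac{-1 + J}{3 + X}$
$c{\left(g \right)} = - \frac{116}{g}$
$c{\left(- (h{\left(3 \right)} + v{\left(0,0 \right)}) \right)} \left(\left(-4\right) \left(-1\right) + 4\right) = - \frac{116}{\left(-1\right) \left(-3 + \frac{-1 + 0}{3 + 0}\right)} \left(\left(-4\right) \left(-1\right) + 4\right) = - \frac{116}{\left(-1\right) \left(-3 + \frac{1}{3} \left(-1\right)\right)} \left(4 + 4\right) = - \frac{116}{\left(-1\right) \left(-3 + \frac{1}{3} \left(-1\right)\right)} 8 = - \frac{116}{\left(-1\right) \left(-3 - \frac{1}{3}\right)} 8 = - \frac{116}{\left(-1\right) \left(- \frac{10}{3}\right)} 8 = - \frac{116}{\frac{10}{3}} \cdot 8 = \left(-116\right) \frac{3}{10} \cdot 8 = \left(- \frac{174}{5}\right) 8 = - \frac{1392}{5}$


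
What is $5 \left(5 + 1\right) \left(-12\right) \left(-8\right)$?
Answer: $2880$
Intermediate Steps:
$5 \left(5 + 1\right) \left(-12\right) \left(-8\right) = 5 \cdot 6 \left(-12\right) \left(-8\right) = 30 \left(-12\right) \left(-8\right) = \left(-360\right) \left(-8\right) = 2880$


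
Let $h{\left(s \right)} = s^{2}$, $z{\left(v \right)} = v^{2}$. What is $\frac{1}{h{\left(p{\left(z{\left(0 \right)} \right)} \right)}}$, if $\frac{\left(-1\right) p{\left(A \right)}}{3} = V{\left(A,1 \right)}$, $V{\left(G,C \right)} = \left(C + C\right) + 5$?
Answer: $\frac{1}{441} \approx 0.0022676$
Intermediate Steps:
$V{\left(G,C \right)} = 5 + 2 C$ ($V{\left(G,C \right)} = 2 C + 5 = 5 + 2 C$)
$p{\left(A \right)} = -21$ ($p{\left(A \right)} = - 3 \left(5 + 2 \cdot 1\right) = - 3 \left(5 + 2\right) = \left(-3\right) 7 = -21$)
$\frac{1}{h{\left(p{\left(z{\left(0 \right)} \right)} \right)}} = \frac{1}{\left(-21\right)^{2}} = \frac{1}{441}$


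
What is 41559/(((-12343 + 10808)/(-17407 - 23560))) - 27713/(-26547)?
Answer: 45197572428946/40749645 ≈ 1.1092e+6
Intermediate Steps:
41559/(((-12343 + 10808)/(-17407 - 23560))) - 27713/(-26547) = 41559/((-1535/(-40967))) - 27713*(-1/26547) = 41559/((-1535*(-1/40967))) + 27713/26547 = 41559/(1535/40967) + 27713/26547 = 41559*(40967/1535) + 27713/26547 = 1702547553/1535 + 27713/26547 = 45197572428946/40749645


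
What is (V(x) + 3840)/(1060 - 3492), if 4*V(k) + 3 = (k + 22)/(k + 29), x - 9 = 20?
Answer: -890757/564224 ≈ -1.5787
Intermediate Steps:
x = 29 (x = 9 + 20 = 29)
V(k) = -3/4 + (22 + k)/(4*(29 + k)) (V(k) = -3/4 + ((k + 22)/(k + 29))/4 = -3/4 + ((22 + k)/(29 + k))/4 = -3/4 + (22 + k)/(4*(29 + k)))
(V(x) + 3840)/(1060 - 3492) = ((-65 - 2*29)/(4*(29 + 29)) + 3840)/(1060 - 3492) = ((1/4)*(-65 - 58)/58 + 3840)/(-2432) = ((1/4)*(1/58)*(-123) + 3840)*(-1/2432) = (-123/232 + 3840)*(-1/2432) = (890757/232)*(-1/2432) = -890757/564224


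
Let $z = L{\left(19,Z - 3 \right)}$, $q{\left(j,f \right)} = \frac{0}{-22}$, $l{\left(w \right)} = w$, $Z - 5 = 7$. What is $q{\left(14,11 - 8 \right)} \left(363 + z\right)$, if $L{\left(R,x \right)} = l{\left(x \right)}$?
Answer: $0$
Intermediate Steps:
$Z = 12$ ($Z = 5 + 7 = 12$)
$q{\left(j,f \right)} = 0$ ($q{\left(j,f \right)} = 0 \left(- \frac{1}{22}\right) = 0$)
$L{\left(R,x \right)} = x$
$z = 9$ ($z = 12 - 3 = 9$)
$q{\left(14,11 - 8 \right)} \left(363 + z\right) = 0 \left(363 + 9\right) = 0 \cdot 372 = 0$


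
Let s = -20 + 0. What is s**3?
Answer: -8000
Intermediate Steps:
s = -20
s**3 = (-20)**3 = -8000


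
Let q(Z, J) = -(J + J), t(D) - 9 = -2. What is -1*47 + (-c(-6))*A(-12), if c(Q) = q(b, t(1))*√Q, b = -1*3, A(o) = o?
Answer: -47 - 168*I*√6 ≈ -47.0 - 411.51*I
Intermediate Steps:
t(D) = 7 (t(D) = 9 - 2 = 7)
b = -3
q(Z, J) = -2*J
c(Q) = -14*√Q (c(Q) = (-2*7)*√Q = -14*√Q)
-1*47 + (-c(-6))*A(-12) = -1*47 - (-14)*√(-6)*(-12) = -47 - (-14)*I*√6*(-12) = -47 + (14*I*√6)*(-12) = -47 - 168*I*√6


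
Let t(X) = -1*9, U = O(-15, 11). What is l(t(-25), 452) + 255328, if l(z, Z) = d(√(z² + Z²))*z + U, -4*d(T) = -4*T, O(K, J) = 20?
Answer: 255348 - 9*√204385 ≈ 2.5128e+5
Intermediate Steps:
U = 20
d(T) = T (d(T) = -(-1)*T = T)
t(X) = -9
l(z, Z) = 20 + z*√(Z² + z²) (l(z, Z) = √(z² + Z²)*z + 20 = √(Z² + z²)*z + 20 = z*√(Z² + z²) + 20 = 20 + z*√(Z² + z²))
l(t(-25), 452) + 255328 = (20 - 9*√(452² + (-9)²)) + 255328 = (20 - 9*√(204304 + 81)) + 255328 = (20 - 9*√204385) + 255328 = 255348 - 9*√204385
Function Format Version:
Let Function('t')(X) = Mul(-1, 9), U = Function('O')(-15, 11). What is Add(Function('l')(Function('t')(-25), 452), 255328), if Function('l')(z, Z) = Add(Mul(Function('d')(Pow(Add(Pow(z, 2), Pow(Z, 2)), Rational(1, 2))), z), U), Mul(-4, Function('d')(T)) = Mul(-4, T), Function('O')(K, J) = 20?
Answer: Add(255348, Mul(-9, Pow(204385, Rational(1, 2)))) ≈ 2.5128e+5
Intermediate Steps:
U = 20
Function('d')(T) = T (Function('d')(T) = Mul(Rational(-1, 4), Mul(-4, T)) = T)
Function('t')(X) = -9
Function('l')(z, Z) = Add(20, Mul(z, Pow(Add(Pow(Z, 2), Pow(z, 2)), Rational(1, 2)))) (Function('l')(z, Z) = Add(Mul(Pow(Add(Pow(z, 2), Pow(Z, 2)), Rational(1, 2)), z), 20) = Add(Mul(Pow(Add(Pow(Z, 2), Pow(z, 2)), Rational(1, 2)), z), 20) = Add(Mul(z, Pow(Add(Pow(Z, 2), Pow(z, 2)), Rational(1, 2))), 20) = Add(20, Mul(z, Pow(Add(Pow(Z, 2), Pow(z, 2)), Rational(1, 2)))))
Add(Function('l')(Function('t')(-25), 452), 255328) = Add(Add(20, Mul(-9, Pow(Add(Pow(452, 2), Pow(-9, 2)), Rational(1, 2)))), 255328) = Add(Add(20, Mul(-9, Pow(Add(204304, 81), Rational(1, 2)))), 255328) = Add(Add(20, Mul(-9, Pow(204385, Rational(1, 2)))), 255328) = Add(255348, Mul(-9, Pow(204385, Rational(1, 2))))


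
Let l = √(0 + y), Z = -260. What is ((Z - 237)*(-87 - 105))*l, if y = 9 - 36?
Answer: 286272*I*√3 ≈ 4.9584e+5*I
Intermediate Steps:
y = -27
l = 3*I*√3 (l = √(0 - 27) = √(-27) = 3*I*√3 ≈ 5.1962*I)
((Z - 237)*(-87 - 105))*l = ((-260 - 237)*(-87 - 105))*(3*I*√3) = (-497*(-192))*(3*I*√3) = 95424*(3*I*√3) = 286272*I*√3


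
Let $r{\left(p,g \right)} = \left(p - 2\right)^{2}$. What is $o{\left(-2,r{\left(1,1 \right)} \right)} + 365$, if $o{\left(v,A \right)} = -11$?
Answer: $354$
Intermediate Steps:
$r{\left(p,g \right)} = \left(-2 + p\right)^{2}$
$o{\left(-2,r{\left(1,1 \right)} \right)} + 365 = -11 + 365 = 354$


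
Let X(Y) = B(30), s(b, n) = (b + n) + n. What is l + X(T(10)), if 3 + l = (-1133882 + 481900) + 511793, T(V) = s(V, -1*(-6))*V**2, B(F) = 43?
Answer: -140149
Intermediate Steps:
s(b, n) = b + 2*n
T(V) = V**2*(12 + V) (T(V) = (V + 2*(-1*(-6)))*V**2 = (V + 2*6)*V**2 = (V + 12)*V**2 = (12 + V)*V**2 = V**2*(12 + V))
l = -140192 (l = -3 + ((-1133882 + 481900) + 511793) = -3 + (-651982 + 511793) = -3 - 140189 = -140192)
X(Y) = 43
l + X(T(10)) = -140192 + 43 = -140149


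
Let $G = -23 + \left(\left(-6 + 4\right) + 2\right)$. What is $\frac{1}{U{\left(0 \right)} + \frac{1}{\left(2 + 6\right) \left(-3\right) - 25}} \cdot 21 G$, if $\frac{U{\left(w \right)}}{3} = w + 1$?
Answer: $- \frac{23667}{146} \approx -162.1$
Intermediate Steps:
$U{\left(w \right)} = 3 + 3 w$ ($U{\left(w \right)} = 3 \left(w + 1\right) = 3 \left(1 + w\right) = 3 + 3 w$)
$G = -23$ ($G = -23 + \left(-2 + 2\right) = -23 + 0 = -23$)
$\frac{1}{U{\left(0 \right)} + \frac{1}{\left(2 + 6\right) \left(-3\right) - 25}} \cdot 21 G = \frac{1}{\left(3 + 3 \cdot 0\right) + \frac{1}{\left(2 + 6\right) \left(-3\right) - 25}} \cdot 21 \left(-23\right) = \frac{1}{\left(3 + 0\right) + \frac{1}{8 \left(-3\right) - 25}} \cdot 21 \left(-23\right) = \frac{1}{3 + \frac{1}{-24 - 25}} \cdot 21 \left(-23\right) = \frac{1}{3 + \frac{1}{-49}} \cdot 21 \left(-23\right) = \frac{1}{3 - \frac{1}{49}} \cdot 21 \left(-23\right) = \frac{1}{\frac{146}{49}} \cdot 21 \left(-23\right) = \frac{49}{146} \cdot 21 \left(-23\right) = \frac{1029}{146} \left(-23\right) = - \frac{23667}{146}$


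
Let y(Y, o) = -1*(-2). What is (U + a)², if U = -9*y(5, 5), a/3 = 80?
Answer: 49284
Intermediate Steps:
a = 240 (a = 3*80 = 240)
y(Y, o) = 2
U = -18 (U = -9*2 = -18)
(U + a)² = (-18 + 240)² = 222² = 49284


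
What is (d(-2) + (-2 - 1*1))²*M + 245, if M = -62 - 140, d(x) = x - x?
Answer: -1573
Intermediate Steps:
d(x) = 0
M = -202
(d(-2) + (-2 - 1*1))²*M + 245 = (0 + (-2 - 1*1))²*(-202) + 245 = (0 + (-2 - 1))²*(-202) + 245 = (0 - 3)²*(-202) + 245 = (-3)²*(-202) + 245 = 9*(-202) + 245 = -1818 + 245 = -1573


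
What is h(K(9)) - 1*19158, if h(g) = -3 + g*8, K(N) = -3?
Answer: -19185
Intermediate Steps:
h(g) = -3 + 8*g
h(K(9)) - 1*19158 = (-3 + 8*(-3)) - 1*19158 = (-3 - 24) - 19158 = -27 - 19158 = -19185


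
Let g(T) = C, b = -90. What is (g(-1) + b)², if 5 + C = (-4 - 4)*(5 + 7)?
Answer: 36481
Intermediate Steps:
C = -101 (C = -5 + (-4 - 4)*(5 + 7) = -5 - 8*12 = -5 - 96 = -101)
g(T) = -101
(g(-1) + b)² = (-101 - 90)² = (-191)² = 36481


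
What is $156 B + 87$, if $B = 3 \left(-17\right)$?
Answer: $-7869$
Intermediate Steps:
$B = -51$
$156 B + 87 = 156 \left(-51\right) + 87 = -7956 + 87 = -7869$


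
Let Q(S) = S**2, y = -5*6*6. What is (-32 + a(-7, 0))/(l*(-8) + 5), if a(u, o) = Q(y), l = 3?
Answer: -32368/19 ≈ -1703.6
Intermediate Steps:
y = -180 (y = -30*6 = -180)
a(u, o) = 32400 (a(u, o) = (-180)**2 = 32400)
(-32 + a(-7, 0))/(l*(-8) + 5) = (-32 + 32400)/(3*(-8) + 5) = 32368/(-24 + 5) = 32368/(-19) = 32368*(-1/19) = -32368/19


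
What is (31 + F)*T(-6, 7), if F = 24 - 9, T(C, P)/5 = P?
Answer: 1610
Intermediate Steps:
T(C, P) = 5*P
F = 15
(31 + F)*T(-6, 7) = (31 + 15)*(5*7) = 46*35 = 1610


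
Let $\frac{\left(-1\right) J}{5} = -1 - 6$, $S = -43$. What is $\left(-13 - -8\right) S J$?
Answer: $7525$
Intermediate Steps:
$J = 35$ ($J = - 5 \left(-1 - 6\right) = \left(-5\right) \left(-7\right) = 35$)
$\left(-13 - -8\right) S J = \left(-13 - -8\right) \left(-43\right) 35 = \left(-13 + 8\right) \left(-43\right) 35 = \left(-5\right) \left(-43\right) 35 = 215 \cdot 35 = 7525$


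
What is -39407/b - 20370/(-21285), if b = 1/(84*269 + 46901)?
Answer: -3886170286543/1419 ≈ -2.7387e+9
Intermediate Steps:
b = 1/69497 (b = 1/(22596 + 46901) = 1/69497 ≈ 1.4389e-5)
-39407/b - 20370/(-21285) = -39407/1/69497 - 20370/(-21285) = -39407*69497 - 20370*(-1/21285) = -2738668279 + 1358/1419 = -3886170286543/1419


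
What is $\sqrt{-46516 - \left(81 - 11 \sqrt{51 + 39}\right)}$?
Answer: $\sqrt{-46597 + 33 \sqrt{10}} \approx 215.62 i$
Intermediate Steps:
$\sqrt{-46516 - \left(81 - 11 \sqrt{51 + 39}\right)} = \sqrt{-46516 - \left(81 - 11 \sqrt{90}\right)} = \sqrt{-46516 - \left(81 - 11 \cdot 3 \sqrt{10}\right)} = \sqrt{-46516 - \left(81 - 33 \sqrt{10}\right)} = \sqrt{-46597 + 33 \sqrt{10}}$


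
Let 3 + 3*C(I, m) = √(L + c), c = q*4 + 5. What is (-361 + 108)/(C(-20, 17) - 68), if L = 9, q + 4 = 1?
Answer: 157113/42847 + 759*√2/42847 ≈ 3.6919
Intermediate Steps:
q = -3 (q = -4 + 1 = -3)
c = -7 (c = -3*4 + 5 = -12 + 5 = -7)
C(I, m) = -1 + √2/3 (C(I, m) = -1 + √(9 - 7)/3 = -1 + √2/3)
(-361 + 108)/(C(-20, 17) - 68) = (-361 + 108)/((-1 + √2/3) - 68) = -253/(-69 + √2/3)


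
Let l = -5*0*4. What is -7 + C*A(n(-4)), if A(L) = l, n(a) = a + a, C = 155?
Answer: -7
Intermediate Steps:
l = 0 (l = 0*4 = 0)
n(a) = 2*a
A(L) = 0
-7 + C*A(n(-4)) = -7 + 155*0 = -7 + 0 = -7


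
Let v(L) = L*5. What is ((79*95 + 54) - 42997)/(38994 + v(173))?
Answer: -35438/39859 ≈ -0.88908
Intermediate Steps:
v(L) = 5*L
((79*95 + 54) - 42997)/(38994 + v(173)) = ((79*95 + 54) - 42997)/(38994 + 5*173) = ((7505 + 54) - 42997)/(38994 + 865) = (7559 - 42997)/39859 = -35438*1/39859 = -35438/39859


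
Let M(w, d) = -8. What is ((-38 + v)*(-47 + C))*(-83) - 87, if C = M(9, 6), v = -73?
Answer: -506802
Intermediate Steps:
C = -8
((-38 + v)*(-47 + C))*(-83) - 87 = ((-38 - 73)*(-47 - 8))*(-83) - 87 = -111*(-55)*(-83) - 87 = 6105*(-83) - 87 = -506715 - 87 = -506802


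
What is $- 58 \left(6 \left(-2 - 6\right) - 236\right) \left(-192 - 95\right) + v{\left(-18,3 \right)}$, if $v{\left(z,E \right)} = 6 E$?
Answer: $-4727446$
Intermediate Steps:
$- 58 \left(6 \left(-2 - 6\right) - 236\right) \left(-192 - 95\right) + v{\left(-18,3 \right)} = - 58 \left(6 \left(-2 - 6\right) - 236\right) \left(-192 - 95\right) + 6 \cdot 3 = - 58 \left(6 \left(-8\right) - 236\right) \left(-287\right) + 18 = - 58 \left(-48 - 236\right) \left(-287\right) + 18 = - 58 \left(\left(-284\right) \left(-287\right)\right) + 18 = \left(-58\right) 81508 + 18 = -4727464 + 18 = -4727446$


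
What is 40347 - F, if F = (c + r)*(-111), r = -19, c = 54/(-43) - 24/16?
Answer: 3262161/86 ≈ 37932.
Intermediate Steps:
c = -237/86 (c = 54*(-1/43) - 24*1/16 = -54/43 - 3/2 = -237/86 ≈ -2.7558)
F = 207681/86 (F = (-237/86 - 19)*(-111) = -1871/86*(-111) = 207681/86 ≈ 2414.9)
40347 - F = 40347 - 1*207681/86 = 40347 - 207681/86 = 3262161/86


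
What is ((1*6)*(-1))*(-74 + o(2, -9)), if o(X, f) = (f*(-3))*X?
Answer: 120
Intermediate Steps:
o(X, f) = -3*X*f (o(X, f) = (-3*f)*X = -3*X*f)
((1*6)*(-1))*(-74 + o(2, -9)) = ((1*6)*(-1))*(-74 - 3*2*(-9)) = (6*(-1))*(-74 + 54) = -6*(-20) = 120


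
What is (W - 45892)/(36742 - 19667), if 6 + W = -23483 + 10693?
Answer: -58688/17075 ≈ -3.4371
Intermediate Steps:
W = -12796 (W = -6 + (-23483 + 10693) = -6 - 12790 = -12796)
(W - 45892)/(36742 - 19667) = (-12796 - 45892)/(36742 - 19667) = -58688/17075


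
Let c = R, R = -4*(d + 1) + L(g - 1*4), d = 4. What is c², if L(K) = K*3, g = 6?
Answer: 196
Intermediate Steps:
L(K) = 3*K
R = -14 (R = -4*(4 + 1) + 3*(6 - 1*4) = -4*5 + 3*(6 - 4) = -20 + 3*2 = -20 + 6 = -14)
c = -14
c² = (-14)² = 196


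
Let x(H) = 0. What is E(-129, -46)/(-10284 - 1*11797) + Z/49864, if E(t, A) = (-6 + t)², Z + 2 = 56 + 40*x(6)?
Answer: -453789513/550523492 ≈ -0.82429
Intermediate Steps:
Z = 54 (Z = -2 + (56 + 40*0) = -2 + (56 + 0) = -2 + 56 = 54)
E(-129, -46)/(-10284 - 1*11797) + Z/49864 = (-6 - 129)²/(-10284 - 1*11797) + 54/49864 = (-135)²/(-10284 - 11797) + 54*(1/49864) = 18225/(-22081) + 27/24932 = 18225*(-1/22081) + 27/24932 = -18225/22081 + 27/24932 = -453789513/550523492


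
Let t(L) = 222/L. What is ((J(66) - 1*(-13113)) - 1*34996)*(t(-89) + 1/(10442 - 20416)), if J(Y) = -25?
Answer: 24255628418/443843 ≈ 54649.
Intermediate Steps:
((J(66) - 1*(-13113)) - 1*34996)*(t(-89) + 1/(10442 - 20416)) = ((-25 - 1*(-13113)) - 1*34996)*(222/(-89) + 1/(10442 - 20416)) = ((-25 + 13113) - 34996)*(222*(-1/89) + 1/(-9974)) = (13088 - 34996)*(-222/89 - 1/9974) = -21908*(-2214317/887686) = 24255628418/443843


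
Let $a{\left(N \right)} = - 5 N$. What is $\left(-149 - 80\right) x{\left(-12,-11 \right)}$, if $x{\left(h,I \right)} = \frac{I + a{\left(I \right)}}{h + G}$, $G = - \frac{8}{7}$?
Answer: $\frac{17633}{23} \approx 766.65$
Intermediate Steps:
$G = - \frac{8}{7}$ ($G = \left(-8\right) \frac{1}{7} = - \frac{8}{7} \approx -1.1429$)
$x{\left(h,I \right)} = - \frac{4 I}{- \frac{8}{7} + h}$ ($x{\left(h,I \right)} = \frac{I - 5 I}{h - \frac{8}{7}} = \frac{\left(-4\right) I}{- \frac{8}{7} + h} = - \frac{4 I}{- \frac{8}{7} + h}$)
$\left(-149 - 80\right) x{\left(-12,-11 \right)} = \left(-149 - 80\right) \left(\left(-28\right) \left(-11\right) \frac{1}{-8 + 7 \left(-12\right)}\right) = - 229 \left(\left(-28\right) \left(-11\right) \frac{1}{-8 - 84}\right) = - 229 \left(\left(-28\right) \left(-11\right) \frac{1}{-92}\right) = - 229 \left(\left(-28\right) \left(-11\right) \left(- \frac{1}{92}\right)\right) = \left(-229\right) \left(- \frac{77}{23}\right) = \frac{17633}{23}$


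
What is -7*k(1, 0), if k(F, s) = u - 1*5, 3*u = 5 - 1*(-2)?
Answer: 56/3 ≈ 18.667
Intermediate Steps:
u = 7/3 (u = (5 - 1*(-2))/3 = (5 + 2)/3 = (1/3)*7 = 7/3 ≈ 2.3333)
k(F, s) = -8/3 (k(F, s) = 7/3 - 1*5 = 7/3 - 5 = -8/3)
-7*k(1, 0) = -7*(-8/3) = 56/3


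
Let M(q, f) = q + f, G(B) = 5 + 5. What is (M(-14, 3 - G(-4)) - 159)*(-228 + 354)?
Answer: -22680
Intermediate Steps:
G(B) = 10
M(q, f) = f + q
(M(-14, 3 - G(-4)) - 159)*(-228 + 354) = (((3 - 1*10) - 14) - 159)*(-228 + 354) = (((3 - 10) - 14) - 159)*126 = ((-7 - 14) - 159)*126 = (-21 - 159)*126 = -180*126 = -22680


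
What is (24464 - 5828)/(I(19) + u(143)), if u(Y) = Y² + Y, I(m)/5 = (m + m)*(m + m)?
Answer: 4659/6953 ≈ 0.67007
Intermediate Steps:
I(m) = 20*m² (I(m) = 5*((m + m)*(m + m)) = 5*((2*m)*(2*m)) = 5*(4*m²) = 20*m²)
u(Y) = Y + Y²
(24464 - 5828)/(I(19) + u(143)) = (24464 - 5828)/(20*19² + 143*(1 + 143)) = 18636/(20*361 + 143*144) = 18636/(7220 + 20592) = 18636/27812 = 18636*(1/27812) = 4659/6953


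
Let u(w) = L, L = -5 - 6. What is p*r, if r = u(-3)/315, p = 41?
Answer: -451/315 ≈ -1.4317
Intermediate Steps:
L = -11
u(w) = -11
r = -11/315 ≈ -0.034921
p*r = 41*(-11/315) = -451/315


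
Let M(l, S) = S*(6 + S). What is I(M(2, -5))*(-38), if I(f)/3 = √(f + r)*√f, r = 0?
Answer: 570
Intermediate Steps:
I(f) = 3*f (I(f) = 3*(√(f + 0)*√f) = 3*(√f*√f) = 3*f)
I(M(2, -5))*(-38) = (3*(-5*(6 - 5)))*(-38) = (3*(-5*1))*(-38) = (3*(-5))*(-38) = -15*(-38) = 570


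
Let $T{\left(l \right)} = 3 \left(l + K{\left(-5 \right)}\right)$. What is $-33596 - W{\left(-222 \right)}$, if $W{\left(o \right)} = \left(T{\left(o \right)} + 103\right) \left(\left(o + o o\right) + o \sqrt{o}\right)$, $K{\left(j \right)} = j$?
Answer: $28324240 - 128316 i \sqrt{222} \approx 2.8324 \cdot 10^{7} - 1.9119 \cdot 10^{6} i$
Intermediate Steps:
$T{\left(l \right)} = -15 + 3 l$ ($T{\left(l \right)} = 3 \left(l - 5\right) = 3 \left(-5 + l\right) = -15 + 3 l$)
$W{\left(o \right)} = \left(88 + 3 o\right) \left(o + o^{2} + o^{\frac{3}{2}}\right)$ ($W{\left(o \right)} = \left(\left(-15 + 3 o\right) + 103\right) \left(\left(o + o o\right) + o \sqrt{o}\right) = \left(88 + 3 o\right) \left(\left(o + o^{2}\right) + o^{\frac{3}{2}}\right) = \left(88 + 3 o\right) \left(o + o^{2} + o^{\frac{3}{2}}\right)$)
$-33596 - W{\left(-222 \right)} = -33596 - \left(3 \left(-222\right)^{3} + 3 \left(-222\right)^{\frac{5}{2}} + 88 \left(-222\right) + 88 \left(-222\right)^{\frac{3}{2}} + 91 \left(-222\right)^{2}\right) = -33596 - \left(3 \left(-10941048\right) + 3 \cdot 49284 i \sqrt{222} - 19536 + 88 \left(- 222 i \sqrt{222}\right) + 91 \cdot 49284\right) = -33596 - \left(-32823144 + 147852 i \sqrt{222} - 19536 - 19536 i \sqrt{222} + 4484844\right) = -33596 - \left(-28357836 + 128316 i \sqrt{222}\right) = -33596 + \left(28357836 - 128316 i \sqrt{222}\right) = 28324240 - 128316 i \sqrt{222}$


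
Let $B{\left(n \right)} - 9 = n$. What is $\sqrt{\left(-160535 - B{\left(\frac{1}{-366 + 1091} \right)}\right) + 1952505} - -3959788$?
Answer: $3959788 + \frac{2 \sqrt{9418994999}}{145} \approx 3.9611 \cdot 10^{6}$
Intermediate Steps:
$B{\left(n \right)} = 9 + n$
$\sqrt{\left(-160535 - B{\left(\frac{1}{-366 + 1091} \right)}\right) + 1952505} - -3959788 = \sqrt{\left(-160535 - \left(9 + \frac{1}{-366 + 1091}\right)\right) + 1952505} - -3959788 = \sqrt{\left(-160535 - \left(9 + \frac{1}{725}\right)\right) + 1952505} + 3959788 = \sqrt{\left(-160535 - \frac{6526}{725}\right) + 1952505} + 3959788 = \sqrt{- \frac{116394401}{725} + 1952505} + 3959788 = \sqrt{\frac{1299171724}{725}} + 3959788 = \frac{2 \sqrt{9418994999}}{145} + 3959788 = 3959788 + \frac{2 \sqrt{9418994999}}{145}$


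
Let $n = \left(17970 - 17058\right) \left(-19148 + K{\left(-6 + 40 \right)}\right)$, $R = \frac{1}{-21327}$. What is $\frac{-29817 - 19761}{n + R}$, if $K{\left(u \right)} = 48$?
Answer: $\frac{1057350006}{371499278401} \approx 0.0028462$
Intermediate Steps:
$R = - \frac{1}{21327} \approx -4.6889 \cdot 10^{-5}$
$n = -17419200$ ($n = \left(17970 - 17058\right) \left(-19148 + 48\right) = 912 \left(-19100\right) = -17419200$)
$\frac{-29817 - 19761}{n + R} = \frac{-29817 - 19761}{-17419200 - \frac{1}{21327}} = - \frac{49578}{- \frac{371499278401}{21327}} = \left(-49578\right) \left(- \frac{21327}{371499278401}\right) = \frac{1057350006}{371499278401}$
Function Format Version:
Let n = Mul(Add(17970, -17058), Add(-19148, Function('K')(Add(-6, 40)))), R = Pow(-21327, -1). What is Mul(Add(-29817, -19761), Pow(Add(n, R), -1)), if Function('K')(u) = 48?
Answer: Rational(1057350006, 371499278401) ≈ 0.0028462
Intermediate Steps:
R = Rational(-1, 21327) ≈ -4.6889e-5
n = -17419200 (n = Mul(Add(17970, -17058), Add(-19148, 48)) = Mul(912, -19100) = -17419200)
Mul(Add(-29817, -19761), Pow(Add(n, R), -1)) = Mul(Add(-29817, -19761), Pow(Add(-17419200, Rational(-1, 21327)), -1)) = Mul(-49578, Pow(Rational(-371499278401, 21327), -1)) = Mul(-49578, Rational(-21327, 371499278401)) = Rational(1057350006, 371499278401)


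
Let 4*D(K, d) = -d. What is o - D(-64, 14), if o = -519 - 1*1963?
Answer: -4957/2 ≈ -2478.5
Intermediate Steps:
D(K, d) = -d/4 (D(K, d) = (-d)/4 = -d/4)
o = -2482 (o = -519 - 1963 = -2482)
o - D(-64, 14) = -2482 - (-1)*14/4 = -2482 - 1*(-7/2) = -2482 + 7/2 = -4957/2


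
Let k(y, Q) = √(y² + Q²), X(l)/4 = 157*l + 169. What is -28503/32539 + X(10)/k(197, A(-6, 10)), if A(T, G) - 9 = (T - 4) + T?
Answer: -28503/32539 + 3478*√38858/19429 ≈ 34.411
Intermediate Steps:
A(T, G) = 5 + 2*T (A(T, G) = 9 + ((T - 4) + T) = 9 + ((-4 + T) + T) = 9 + (-4 + 2*T) = 5 + 2*T)
X(l) = 676 + 628*l (X(l) = 4*(157*l + 169) = 4*(169 + 157*l) = 676 + 628*l)
k(y, Q) = √(Q² + y²)
-28503/32539 + X(10)/k(197, A(-6, 10)) = -28503/32539 + (676 + 628*10)/(√((5 + 2*(-6))² + 197²)) = -28503*1/32539 + (676 + 6280)/(√((5 - 12)² + 38809)) = -28503/32539 + 6956/(√((-7)² + 38809)) = -28503/32539 + 6956/(√(49 + 38809)) = -28503/32539 + 6956/(√38858) = -28503/32539 + 6956*(√38858/38858) = -28503/32539 + 3478*√38858/19429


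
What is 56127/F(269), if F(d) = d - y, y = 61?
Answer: 56127/208 ≈ 269.84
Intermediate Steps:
F(d) = -61 + d (F(d) = d - 1*61 = d - 61 = -61 + d)
56127/F(269) = 56127/(-61 + 269) = 56127/208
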